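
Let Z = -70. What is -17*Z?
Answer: 1190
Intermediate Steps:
-17*Z = -17*(-70) = 1190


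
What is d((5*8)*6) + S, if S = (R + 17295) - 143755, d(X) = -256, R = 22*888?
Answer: -107180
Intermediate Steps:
R = 19536
S = -106924 (S = (19536 + 17295) - 143755 = 36831 - 143755 = -106924)
d((5*8)*6) + S = -256 - 106924 = -107180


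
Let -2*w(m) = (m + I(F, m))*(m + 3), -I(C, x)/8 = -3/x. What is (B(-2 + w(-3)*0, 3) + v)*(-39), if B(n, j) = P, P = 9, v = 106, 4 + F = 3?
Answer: -4485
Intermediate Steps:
F = -1 (F = -4 + 3 = -1)
I(C, x) = 24/x (I(C, x) = -(-24)/x = 24/x)
w(m) = -(3 + m)*(m + 24/m)/2 (w(m) = -(m + 24/m)*(m + 3)/2 = -(m + 24/m)*(3 + m)/2 = -(3 + m)*(m + 24/m)/2)
B(n, j) = 9
(B(-2 + w(-3)*0, 3) + v)*(-39) = (9 + 106)*(-39) = 115*(-39) = -4485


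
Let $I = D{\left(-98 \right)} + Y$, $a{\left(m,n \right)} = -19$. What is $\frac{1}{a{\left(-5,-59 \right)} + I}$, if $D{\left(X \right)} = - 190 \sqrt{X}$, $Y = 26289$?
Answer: $\frac{2627}{69365070} + \frac{133 i \sqrt{2}}{69365070} \approx 3.7872 \cdot 10^{-5} + 2.7116 \cdot 10^{-6} i$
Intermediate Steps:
$I = 26289 - 1330 i \sqrt{2}$ ($I = - 190 \sqrt{-98} + 26289 = - 190 \cdot 7 i \sqrt{2} + 26289 = - 1330 i \sqrt{2} + 26289 = 26289 - 1330 i \sqrt{2} \approx 26289.0 - 1880.9 i$)
$\frac{1}{a{\left(-5,-59 \right)} + I} = \frac{1}{-19 + \left(26289 - 1330 i \sqrt{2}\right)} = \frac{1}{26270 - 1330 i \sqrt{2}}$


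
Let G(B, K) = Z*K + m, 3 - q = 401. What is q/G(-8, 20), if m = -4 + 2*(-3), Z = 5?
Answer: -199/45 ≈ -4.4222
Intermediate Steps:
q = -398 (q = 3 - 1*401 = 3 - 401 = -398)
m = -10 (m = -4 - 6 = -10)
G(B, K) = -10 + 5*K (G(B, K) = 5*K - 10 = -10 + 5*K)
q/G(-8, 20) = -398/(-10 + 5*20) = -398/(-10 + 100) = -398/90 = -398*1/90 = -199/45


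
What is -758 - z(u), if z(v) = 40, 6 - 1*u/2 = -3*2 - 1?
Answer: -798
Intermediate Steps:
u = 26 (u = 12 - 2*(-3*2 - 1) = 12 - 2*(-6 - 1) = 12 - 2*(-7) = 12 + 14 = 26)
-758 - z(u) = -758 - 1*40 = -758 - 40 = -798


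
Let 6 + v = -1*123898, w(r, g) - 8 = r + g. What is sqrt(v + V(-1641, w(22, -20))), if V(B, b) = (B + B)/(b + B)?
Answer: I*sqrt(329599235602)/1631 ≈ 352.0*I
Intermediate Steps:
w(r, g) = 8 + g + r (w(r, g) = 8 + (r + g) = 8 + (g + r) = 8 + g + r)
V(B, b) = 2*B/(B + b) (V(B, b) = (2*B)/(B + b) = 2*B/(B + b))
v = -123904 (v = -6 - 1*123898 = -6 - 123898 = -123904)
sqrt(v + V(-1641, w(22, -20))) = sqrt(-123904 + 2*(-1641)/(-1641 + (8 - 20 + 22))) = sqrt(-123904 + 2*(-1641)/(-1641 + 10)) = sqrt(-123904 + 2*(-1641)/(-1631)) = sqrt(-123904 + 2*(-1641)*(-1/1631)) = sqrt(-123904 + 3282/1631) = sqrt(-202084142/1631) = I*sqrt(329599235602)/1631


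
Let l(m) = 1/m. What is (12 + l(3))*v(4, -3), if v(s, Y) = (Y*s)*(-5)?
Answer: 740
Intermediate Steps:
v(s, Y) = -5*Y*s
(12 + l(3))*v(4, -3) = (12 + 1/3)*(-5*(-3)*4) = (12 + ⅓)*60 = (37/3)*60 = 740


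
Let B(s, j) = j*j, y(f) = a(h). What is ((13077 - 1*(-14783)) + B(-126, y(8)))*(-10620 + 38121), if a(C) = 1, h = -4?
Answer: 766205361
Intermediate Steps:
y(f) = 1
B(s, j) = j²
((13077 - 1*(-14783)) + B(-126, y(8)))*(-10620 + 38121) = ((13077 - 1*(-14783)) + 1²)*(-10620 + 38121) = ((13077 + 14783) + 1)*27501 = (27860 + 1)*27501 = 27861*27501 = 766205361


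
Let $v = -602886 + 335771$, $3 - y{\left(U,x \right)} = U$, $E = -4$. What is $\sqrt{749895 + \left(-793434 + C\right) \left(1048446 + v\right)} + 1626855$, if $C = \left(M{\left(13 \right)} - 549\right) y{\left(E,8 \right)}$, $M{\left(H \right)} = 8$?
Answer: $1626855 + 2 i \sqrt{155723182814} \approx 1.6269 \cdot 10^{6} + 7.8924 \cdot 10^{5} i$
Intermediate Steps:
$y{\left(U,x \right)} = 3 - U$
$v = -267115$
$C = -3787$ ($C = \left(8 - 549\right) \left(3 - -4\right) = - 541 \left(3 + 4\right) = \left(-541\right) 7 = -3787$)
$\sqrt{749895 + \left(-793434 + C\right) \left(1048446 + v\right)} + 1626855 = \sqrt{749895 + \left(-793434 - 3787\right) \left(1048446 - 267115\right)} + 1626855 = \sqrt{749895 - 622893481151} + 1626855 = \sqrt{-622892731256} + 1626855 = 2 i \sqrt{155723182814} + 1626855 = 1626855 + 2 i \sqrt{155723182814}$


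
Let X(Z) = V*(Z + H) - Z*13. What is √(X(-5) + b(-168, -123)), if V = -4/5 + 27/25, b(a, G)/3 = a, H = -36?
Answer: I*√11262/5 ≈ 21.225*I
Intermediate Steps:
b(a, G) = 3*a
V = 7/25 (V = -4*⅕ + 27*(1/25) = -⅘ + 27/25 = 7/25 ≈ 0.28000)
X(Z) = -252/25 - 318*Z/25 (X(Z) = 7*(Z - 36)/25 - Z*13 = 7*(-36 + Z)/25 - 13*Z = (-252/25 + 7*Z/25) - 13*Z = -252/25 - 318*Z/25)
√(X(-5) + b(-168, -123)) = √((-252/25 - 318/25*(-5)) + 3*(-168)) = √((-252/25 + 318/5) - 504) = √(1338/25 - 504) = √(-11262/25) = I*√11262/5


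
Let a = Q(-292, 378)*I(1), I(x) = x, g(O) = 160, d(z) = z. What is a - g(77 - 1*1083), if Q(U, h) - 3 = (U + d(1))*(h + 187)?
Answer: -164572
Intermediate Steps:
Q(U, h) = 3 + (1 + U)*(187 + h) (Q(U, h) = 3 + (U + 1)*(h + 187) = 3 + (1 + U)*(187 + h))
a = -164412 (a = (190 + 378 + 187*(-292) - 292*378)*1 = (190 + 378 - 54604 - 110376)*1 = -164412*1 = -164412)
a - g(77 - 1*1083) = -164412 - 1*160 = -164412 - 160 = -164572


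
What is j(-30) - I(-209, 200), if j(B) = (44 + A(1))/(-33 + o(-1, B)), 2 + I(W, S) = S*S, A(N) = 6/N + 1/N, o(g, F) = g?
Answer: -79999/2 ≈ -40000.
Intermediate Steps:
A(N) = 7/N (A(N) = 6/N + 1/N = 7/N)
I(W, S) = -2 + S² (I(W, S) = -2 + S*S = -2 + S²)
j(B) = -3/2 (j(B) = (44 + 7/1)/(-33 - 1) = (44 + 7*1)/(-34) = (44 + 7)*(-1/34) = 51*(-1/34) = -3/2)
j(-30) - I(-209, 200) = -3/2 - (-2 + 200²) = -3/2 - (-2 + 40000) = -3/2 - 1*39998 = -3/2 - 39998 = -79999/2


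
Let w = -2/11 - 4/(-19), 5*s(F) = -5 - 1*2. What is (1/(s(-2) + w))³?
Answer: -1141166125/2942649737 ≈ -0.38780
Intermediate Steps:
s(F) = -7/5 (s(F) = (-5 - 1*2)/5 = (-5 - 2)/5 = (⅕)*(-7) = -7/5)
w = 6/209 (w = -2*1/11 - 4*(-1/19) = -2/11 + 4/19 = 6/209 ≈ 0.028708)
(1/(s(-2) + w))³ = (1/(-7/5 + 6/209))³ = (1/(-1433/1045))³ = (-1045/1433)³ = -1141166125/2942649737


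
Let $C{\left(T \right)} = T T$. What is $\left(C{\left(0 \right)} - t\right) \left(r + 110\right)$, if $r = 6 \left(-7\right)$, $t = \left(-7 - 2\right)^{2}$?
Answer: $-5508$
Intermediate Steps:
$t = 81$ ($t = \left(-9\right)^{2} = 81$)
$r = -42$
$C{\left(T \right)} = T^{2}$
$\left(C{\left(0 \right)} - t\right) \left(r + 110\right) = \left(0^{2} - 81\right) \left(-42 + 110\right) = \left(0 - 81\right) 68 = \left(-81\right) 68 = -5508$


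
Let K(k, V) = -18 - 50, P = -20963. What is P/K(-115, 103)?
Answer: 20963/68 ≈ 308.28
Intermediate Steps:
K(k, V) = -68
P/K(-115, 103) = -20963/(-68) = -20963*(-1/68) = 20963/68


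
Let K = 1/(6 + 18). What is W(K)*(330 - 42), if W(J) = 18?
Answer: 5184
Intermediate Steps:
K = 1/24 ≈ 0.041667
W(K)*(330 - 42) = 18*(330 - 42) = 18*288 = 5184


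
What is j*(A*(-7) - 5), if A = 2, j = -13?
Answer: 247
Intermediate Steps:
j*(A*(-7) - 5) = -13*(2*(-7) - 5) = -13*(-14 - 5) = -13*(-19) = 247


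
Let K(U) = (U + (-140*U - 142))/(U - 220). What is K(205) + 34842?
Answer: 551267/15 ≈ 36751.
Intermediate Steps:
K(U) = (-142 - 139*U)/(-220 + U) (K(U) = (U + (-142 - 140*U))/(-220 + U) = (-142 - 139*U)/(-220 + U))
K(205) + 34842 = (-142 - 139*205)/(-220 + 205) + 34842 = (-142 - 28495)/(-15) + 34842 = -1/15*(-28637) + 34842 = 28637/15 + 34842 = 551267/15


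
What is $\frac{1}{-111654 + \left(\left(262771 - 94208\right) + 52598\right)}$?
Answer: $\frac{1}{109507} \approx 9.1318 \cdot 10^{-6}$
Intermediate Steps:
$\frac{1}{-111654 + \left(\left(262771 - 94208\right) + 52598\right)} = \frac{1}{-111654 + \left(168563 + 52598\right)} = \frac{1}{-111654 + 221161} = \frac{1}{109507}$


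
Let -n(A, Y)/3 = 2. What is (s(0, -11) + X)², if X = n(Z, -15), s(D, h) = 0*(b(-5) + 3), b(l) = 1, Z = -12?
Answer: 36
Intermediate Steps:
n(A, Y) = -6 (n(A, Y) = -3*2 = -6)
s(D, h) = 0 (s(D, h) = 0*(1 + 3) = 0*4 = 0)
X = -6
(s(0, -11) + X)² = (0 - 6)² = (-6)² = 36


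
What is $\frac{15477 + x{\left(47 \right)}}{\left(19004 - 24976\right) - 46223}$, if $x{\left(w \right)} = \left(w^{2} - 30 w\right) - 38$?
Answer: $- \frac{16238}{52195} \approx -0.3111$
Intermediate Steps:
$x{\left(w \right)} = -38 + w^{2} - 30 w$
$\frac{15477 + x{\left(47 \right)}}{\left(19004 - 24976\right) - 46223} = \frac{15477 - \left(1448 - 2209\right)}{\left(19004 - 24976\right) - 46223} = \frac{15477 - -761}{\left(19004 - 24976\right) - 46223} = \frac{15477 + 761}{-5972 - 46223} = \frac{16238}{-52195} = 16238 \left(- \frac{1}{52195}\right) = - \frac{16238}{52195}$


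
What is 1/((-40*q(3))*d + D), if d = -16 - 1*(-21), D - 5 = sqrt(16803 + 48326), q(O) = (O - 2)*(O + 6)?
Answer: -1795/3156896 - sqrt(65129)/3156896 ≈ -0.00064944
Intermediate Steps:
q(O) = (-2 + O)*(6 + O)
D = 5 + sqrt(65129) (D = 5 + sqrt(16803 + 48326) = 5 + sqrt(65129) ≈ 260.20)
d = 5 (d = -16 + 21 = 5)
1/((-40*q(3))*d + D) = 1/(-40*(-12 + 3**2 + 4*3)*5 + (5 + sqrt(65129))) = 1/(-40*(-12 + 9 + 12)*5 + (5 + sqrt(65129))) = 1/(-40*9*5 + (5 + sqrt(65129))) = 1/(-360*5 + (5 + sqrt(65129))) = 1/(-1800 + (5 + sqrt(65129))) = 1/(-1795 + sqrt(65129))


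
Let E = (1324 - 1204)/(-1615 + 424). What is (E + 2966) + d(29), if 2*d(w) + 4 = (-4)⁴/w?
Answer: 34174188/11513 ≈ 2968.3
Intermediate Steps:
E = -40/397 (E = 120/(-1191) = 120*(-1/1191) = -40/397 ≈ -0.10076)
d(w) = -2 + 128/w (d(w) = -2 + ((-4)⁴/w)/2 = -2 + (256/w)/2 = -2 + 128/w)
(E + 2966) + d(29) = (-40/397 + 2966) + (-2 + 128/29) = 1177462/397 + (-2 + 128*(1/29)) = 1177462/397 + (-2 + 128/29) = 1177462/397 + 70/29 = 34174188/11513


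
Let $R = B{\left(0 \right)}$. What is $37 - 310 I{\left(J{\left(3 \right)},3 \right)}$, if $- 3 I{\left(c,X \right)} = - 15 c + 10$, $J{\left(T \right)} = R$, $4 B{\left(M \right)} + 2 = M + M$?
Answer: $\frac{5536}{3} \approx 1845.3$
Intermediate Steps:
$B{\left(M \right)} = - \frac{1}{2} + \frac{M}{2}$ ($B{\left(M \right)} = - \frac{1}{2} + \frac{M + M}{4} = - \frac{1}{2} + \frac{2 M}{4} = - \frac{1}{2} + \frac{M}{2}$)
$R = - \frac{1}{2}$ ($R = - \frac{1}{2} + \frac{1}{2} \cdot 0 = - \frac{1}{2} + 0 = - \frac{1}{2} \approx -0.5$)
$J{\left(T \right)} = - \frac{1}{2}$
$I{\left(c,X \right)} = - \frac{10}{3} + 5 c$ ($I{\left(c,X \right)} = - \frac{- 15 c + 10}{3} = - \frac{10 - 15 c}{3} = - \frac{10}{3} + 5 c$)
$37 - 310 I{\left(J{\left(3 \right)},3 \right)} = 37 - 310 \left(- \frac{10}{3} + 5 \left(- \frac{1}{2}\right)\right) = 37 - 310 \left(- \frac{10}{3} - \frac{5}{2}\right) = 37 - - \frac{5425}{3} = 37 + \frac{5425}{3} = \frac{5536}{3}$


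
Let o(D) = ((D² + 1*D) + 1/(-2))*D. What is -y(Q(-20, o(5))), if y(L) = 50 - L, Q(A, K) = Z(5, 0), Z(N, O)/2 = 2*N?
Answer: -30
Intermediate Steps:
Z(N, O) = 4*N (Z(N, O) = 2*(2*N) = 4*N)
o(D) = D*(-½ + D + D²) (o(D) = ((D² + D) - ½)*D = ((D + D²) - ½)*D = (-½ + D + D²)*D = D*(-½ + D + D²))
Q(A, K) = 20 (Q(A, K) = 4*5 = 20)
-y(Q(-20, o(5))) = -(50 - 1*20) = -(50 - 20) = -1*30 = -30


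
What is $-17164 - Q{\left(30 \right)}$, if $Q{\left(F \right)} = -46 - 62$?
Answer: $-17056$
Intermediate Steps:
$Q{\left(F \right)} = -108$
$-17164 - Q{\left(30 \right)} = -17164 - -108 = -17164 + 108 = -17056$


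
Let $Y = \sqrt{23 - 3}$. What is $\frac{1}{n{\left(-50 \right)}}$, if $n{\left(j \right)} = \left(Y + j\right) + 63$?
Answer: $\frac{13}{149} - \frac{2 \sqrt{5}}{149} \approx 0.057234$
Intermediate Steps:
$Y = 2 \sqrt{5}$ ($Y = \sqrt{20} = 2 \sqrt{5} \approx 4.4721$)
$n{\left(j \right)} = 63 + j + 2 \sqrt{5}$ ($n{\left(j \right)} = \left(2 \sqrt{5} + j\right) + 63 = \left(j + 2 \sqrt{5}\right) + 63 = 63 + j + 2 \sqrt{5}$)
$\frac{1}{n{\left(-50 \right)}} = \frac{1}{63 - 50 + 2 \sqrt{5}} = \frac{1}{13 + 2 \sqrt{5}}$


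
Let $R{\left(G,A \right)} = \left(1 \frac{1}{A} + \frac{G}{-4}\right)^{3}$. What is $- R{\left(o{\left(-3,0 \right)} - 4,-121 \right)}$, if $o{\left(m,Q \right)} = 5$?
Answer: $\frac{1953125}{113379904} \approx 0.017226$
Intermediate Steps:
$R{\left(G,A \right)} = \left(\frac{1}{A} - \frac{G}{4}\right)^{3}$ ($R{\left(G,A \right)} = \left(\frac{1}{A} + G \left(- \frac{1}{4}\right)\right)^{3} = \left(\frac{1}{A} - \frac{G}{4}\right)^{3}$)
$- R{\left(o{\left(-3,0 \right)} - 4,-121 \right)} = - \frac{\left(-1\right) \left(-4 - 121 \left(5 - 4\right)\right)^{3}}{64 \left(-1771561\right)} = - \frac{\left(-1\right) \left(-1\right) \left(-4 - 121 \left(5 - 4\right)\right)^{3}}{64 \cdot 1771561} = - \frac{\left(-1\right) \left(-1\right) \left(-4 - 121\right)^{3}}{64 \cdot 1771561} = - \frac{\left(-1\right) \left(-1\right) \left(-125\right)^{3}}{64 \cdot 1771561} = - \frac{\left(-1\right) \left(-1\right) \left(-1953125\right)}{64 \cdot 1771561} = \left(-1\right) \left(- \frac{1953125}{113379904}\right) = \frac{1953125}{113379904}$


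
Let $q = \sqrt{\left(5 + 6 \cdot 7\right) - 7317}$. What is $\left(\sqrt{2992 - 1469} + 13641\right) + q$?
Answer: $13641 + \sqrt{1523} + i \sqrt{7270} \approx 13680.0 + 85.264 i$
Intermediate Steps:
$q = i \sqrt{7270}$ ($q = \sqrt{\left(5 + 42\right) - 7317} = \sqrt{47 - 7317} = \sqrt{-7270} = i \sqrt{7270} \approx 85.264 i$)
$\left(\sqrt{2992 - 1469} + 13641\right) + q = \left(\sqrt{2992 - 1469} + 13641\right) + i \sqrt{7270} = \left(\sqrt{1523} + 13641\right) + i \sqrt{7270} = \left(13641 + \sqrt{1523}\right) + i \sqrt{7270} = 13641 + \sqrt{1523} + i \sqrt{7270}$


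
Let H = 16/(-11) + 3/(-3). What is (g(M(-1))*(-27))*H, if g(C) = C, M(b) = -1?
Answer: -729/11 ≈ -66.273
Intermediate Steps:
H = -27/11 (H = 16*(-1/11) + 3*(-1/3) = -16/11 - 1 = -27/11 ≈ -2.4545)
(g(M(-1))*(-27))*H = -1*(-27)*(-27/11) = 27*(-27/11) = -729/11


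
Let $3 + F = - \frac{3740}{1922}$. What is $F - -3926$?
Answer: $\frac{3768133}{961} \approx 3921.1$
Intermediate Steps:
$F = - \frac{4753}{961}$ ($F = -3 - \frac{3740}{1922} = -3 - \frac{1870}{961} = - \frac{4753}{961} \approx -4.9459$)
$F - -3926 = - \frac{4753}{961} - -3926 = - \frac{4753}{961} + 3926 = \frac{3768133}{961}$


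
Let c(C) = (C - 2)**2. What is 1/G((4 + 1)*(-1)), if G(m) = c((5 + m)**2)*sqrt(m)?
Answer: -I*sqrt(5)/20 ≈ -0.1118*I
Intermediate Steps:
c(C) = (-2 + C)**2
G(m) = sqrt(m)*(-2 + (5 + m)**2)**2 (G(m) = (-2 + (5 + m)**2)**2*sqrt(m) = sqrt(m)*(-2 + (5 + m)**2)**2)
1/G((4 + 1)*(-1)) = 1/(sqrt((4 + 1)*(-1))*(-2 + (5 + (4 + 1)*(-1))**2)**2) = 1/(sqrt(5*(-1))*(-2 + (5 + 5*(-1))**2)**2) = 1/(sqrt(-5)*(-2 + (5 - 5)**2)**2) = 1/((I*sqrt(5))*(-2 + 0**2)**2) = 1/((I*sqrt(5))*(-2 + 0)**2) = 1/((I*sqrt(5))*(-2)**2) = 1/((I*sqrt(5))*4) = 1/(4*I*sqrt(5)) = -I*sqrt(5)/20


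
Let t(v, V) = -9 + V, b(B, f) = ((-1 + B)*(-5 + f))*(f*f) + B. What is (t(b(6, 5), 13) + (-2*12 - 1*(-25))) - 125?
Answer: -120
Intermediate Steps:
b(B, f) = B + f²*(-1 + B)*(-5 + f) (b(B, f) = ((-1 + B)*(-5 + f))*f² + B = f²*(-1 + B)*(-5 + f) + B = B + f²*(-1 + B)*(-5 + f))
(t(b(6, 5), 13) + (-2*12 - 1*(-25))) - 125 = ((-9 + 13) + (-2*12 - 1*(-25))) - 125 = (4 + (-24 + 25)) - 125 = (4 + 1) - 125 = 5 - 125 = -120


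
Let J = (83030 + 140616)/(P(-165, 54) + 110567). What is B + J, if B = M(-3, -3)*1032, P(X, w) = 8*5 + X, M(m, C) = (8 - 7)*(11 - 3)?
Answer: 456016399/55221 ≈ 8258.0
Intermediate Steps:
M(m, C) = 8 (M(m, C) = 1*8 = 8)
P(X, w) = 40 + X
J = 111823/55221 (J = (83030 + 140616)/((40 - 165) + 110567) = 223646/(-125 + 110567) = 223646/110442 = 223646*(1/110442) = 111823/55221 ≈ 2.0250)
B = 8256 (B = 8*1032 = 8256)
B + J = 8256 + 111823/55221 = 456016399/55221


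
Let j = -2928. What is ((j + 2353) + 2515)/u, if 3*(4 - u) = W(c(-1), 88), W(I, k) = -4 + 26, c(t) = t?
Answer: -582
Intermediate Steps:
W(I, k) = 22
u = -10/3 (u = 4 - ⅓*22 = 4 - 22/3 = -10/3 ≈ -3.3333)
((j + 2353) + 2515)/u = ((-2928 + 2353) + 2515)/(-10/3) = (-575 + 2515)*(-3/10) = 1940*(-3/10) = -582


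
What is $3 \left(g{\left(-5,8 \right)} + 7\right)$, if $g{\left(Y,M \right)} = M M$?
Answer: $213$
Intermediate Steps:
$g{\left(Y,M \right)} = M^{2}$
$3 \left(g{\left(-5,8 \right)} + 7\right) = 3 \left(8^{2} + 7\right) = 3 \left(64 + 7\right) = 3 \cdot 71 = 213$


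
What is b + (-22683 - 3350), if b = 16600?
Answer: -9433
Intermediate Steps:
b + (-22683 - 3350) = 16600 + (-22683 - 3350) = 16600 - 26033 = -9433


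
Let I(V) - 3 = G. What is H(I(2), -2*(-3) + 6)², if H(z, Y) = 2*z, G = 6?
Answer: 324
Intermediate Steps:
I(V) = 9 (I(V) = 3 + 6 = 9)
H(I(2), -2*(-3) + 6)² = (2*9)² = 18² = 324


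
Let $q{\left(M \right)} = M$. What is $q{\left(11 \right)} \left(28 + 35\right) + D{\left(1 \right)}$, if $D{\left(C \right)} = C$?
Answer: $694$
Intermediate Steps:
$q{\left(11 \right)} \left(28 + 35\right) + D{\left(1 \right)} = 11 \left(28 + 35\right) + 1 = 11 \cdot 63 + 1 = 693 + 1 = 694$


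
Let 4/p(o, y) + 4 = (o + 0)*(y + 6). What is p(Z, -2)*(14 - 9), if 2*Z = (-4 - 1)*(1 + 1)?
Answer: -⅚ ≈ -0.83333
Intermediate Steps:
Z = -5 (Z = ((-4 - 1)*(1 + 1))/2 = (-5*2)/2 = (½)*(-10) = -5)
p(o, y) = 4/(-4 + o*(6 + y)) (p(o, y) = 4/(-4 + (o + 0)*(y + 6)) = 4/(-4 + o*(6 + y)))
p(Z, -2)*(14 - 9) = (4/(-4 + 6*(-5) - 5*(-2)))*(14 - 9) = (4/(-4 - 30 + 10))*5 = (4/(-24))*5 = (4*(-1/24))*5 = -⅙*5 = -⅚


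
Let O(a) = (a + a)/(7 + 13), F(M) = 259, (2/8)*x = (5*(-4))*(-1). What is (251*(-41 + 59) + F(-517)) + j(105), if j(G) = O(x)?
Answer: 4785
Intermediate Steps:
x = 80 (x = 4*((5*(-4))*(-1)) = 4*(-20*(-1)) = 4*20 = 80)
O(a) = a/10 (O(a) = (2*a)/20 = (2*a)*(1/20) = a/10)
j(G) = 8 (j(G) = (⅒)*80 = 8)
(251*(-41 + 59) + F(-517)) + j(105) = (251*(-41 + 59) + 259) + 8 = (251*18 + 259) + 8 = (4518 + 259) + 8 = 4777 + 8 = 4785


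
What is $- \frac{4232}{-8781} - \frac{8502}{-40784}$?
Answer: $\frac{123626975}{179062152} \approx 0.69041$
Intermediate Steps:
$- \frac{4232}{-8781} - \frac{8502}{-40784} = \left(-4232\right) \left(- \frac{1}{8781}\right) - - \frac{4251}{20392} = \frac{4232}{8781} + \frac{4251}{20392} = \frac{123626975}{179062152}$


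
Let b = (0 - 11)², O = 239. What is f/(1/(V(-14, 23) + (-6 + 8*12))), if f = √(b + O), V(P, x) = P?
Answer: 456*√10 ≈ 1442.0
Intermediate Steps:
b = 121 (b = (-11)² = 121)
f = 6*√10 (f = √(121 + 239) = √360 = 6*√10 ≈ 18.974)
f/(1/(V(-14, 23) + (-6 + 8*12))) = (6*√10)/(1/(-14 + (-6 + 8*12))) = (6*√10)/(1/(-14 + (-6 + 96))) = (6*√10)/(1/(-14 + 90)) = (6*√10)/(1/76) = (6*√10)*76 = 456*√10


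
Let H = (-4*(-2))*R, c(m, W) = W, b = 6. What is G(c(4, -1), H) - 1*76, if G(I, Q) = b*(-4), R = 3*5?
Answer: -100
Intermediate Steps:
R = 15
H = 120 (H = -4*(-2)*15 = 8*15 = 120)
G(I, Q) = -24 (G(I, Q) = 6*(-4) = -24)
G(c(4, -1), H) - 1*76 = -24 - 1*76 = -24 - 76 = -100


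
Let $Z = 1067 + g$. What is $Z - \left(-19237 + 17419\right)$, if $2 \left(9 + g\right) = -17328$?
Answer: $-5788$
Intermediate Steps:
$g = -8673$ ($g = -9 + \frac{1}{2} \left(-17328\right) = -9 - 8664 = -8673$)
$Z = -7606$ ($Z = 1067 - 8673 = -7606$)
$Z - \left(-19237 + 17419\right) = -7606 - \left(-19237 + 17419\right) = -7606 - -1818 = -7606 + 1818 = -5788$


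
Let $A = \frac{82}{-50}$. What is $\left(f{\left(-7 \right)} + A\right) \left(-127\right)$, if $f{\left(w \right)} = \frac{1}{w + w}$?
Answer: $\frac{76073}{350} \approx 217.35$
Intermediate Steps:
$A = - \frac{41}{25}$ ($A = 82 \left(- \frac{1}{50}\right) = - \frac{41}{25} \approx -1.64$)
$f{\left(w \right)} = \frac{1}{2 w}$
$\left(f{\left(-7 \right)} + A\right) \left(-127\right) = \left(\frac{1}{2 \left(-7\right)} - \frac{41}{25}\right) \left(-127\right) = \left(\frac{1}{2} \left(- \frac{1}{7}\right) - \frac{41}{25}\right) \left(-127\right) = \left(- \frac{1}{14} - \frac{41}{25}\right) \left(-127\right) = \left(- \frac{599}{350}\right) \left(-127\right) = \frac{76073}{350}$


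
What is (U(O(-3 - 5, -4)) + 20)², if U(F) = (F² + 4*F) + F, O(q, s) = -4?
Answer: 256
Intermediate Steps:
U(F) = F² + 5*F
(U(O(-3 - 5, -4)) + 20)² = (-4*(5 - 4) + 20)² = (-4*1 + 20)² = (-4 + 20)² = 16² = 256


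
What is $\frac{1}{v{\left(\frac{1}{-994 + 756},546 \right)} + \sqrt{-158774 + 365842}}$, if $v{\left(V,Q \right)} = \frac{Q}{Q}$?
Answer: $- \frac{1}{207067} + \frac{2 \sqrt{51767}}{207067} \approx 0.0021928$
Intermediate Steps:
$v{\left(V,Q \right)} = 1$
$\frac{1}{v{\left(\frac{1}{-994 + 756},546 \right)} + \sqrt{-158774 + 365842}} = \frac{1}{1 + \sqrt{-158774 + 365842}} = \frac{1}{1 + \sqrt{207068}} = \frac{1}{1 + 2 \sqrt{51767}}$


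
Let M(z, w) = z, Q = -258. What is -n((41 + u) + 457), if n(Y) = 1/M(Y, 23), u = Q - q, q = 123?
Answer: -1/117 ≈ -0.0085470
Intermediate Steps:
u = -381 (u = -258 - 1*123 = -258 - 123 = -381)
n(Y) = 1/Y
-n((41 + u) + 457) = -1/((41 - 381) + 457) = -1/(-340 + 457) = -1/117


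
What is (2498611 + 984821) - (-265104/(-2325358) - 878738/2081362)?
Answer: 26179355675245087/7515390959 ≈ 3.4834e+6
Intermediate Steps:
(2498611 + 984821) - (-265104/(-2325358) - 878738/2081362) = 3483432 - (-265104*(-1/2325358) - 878738*1/2081362) = 3483432 - (18936/166097 - 19103/45247) = 3483432 - 1*(-2316153799/7515390959) = 3483432 + 2316153799/7515390959 = 26179355675245087/7515390959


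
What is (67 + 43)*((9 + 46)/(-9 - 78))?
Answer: -6050/87 ≈ -69.540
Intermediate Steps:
(67 + 43)*((9 + 46)/(-9 - 78)) = 110*(55/(-87)) = 110*(55*(-1/87)) = 110*(-55/87) = -6050/87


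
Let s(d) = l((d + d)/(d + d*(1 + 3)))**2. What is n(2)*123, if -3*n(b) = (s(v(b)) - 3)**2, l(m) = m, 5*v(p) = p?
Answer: -206681/625 ≈ -330.69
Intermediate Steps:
v(p) = p/5
s(d) = 4/25 (s(d) = ((d + d)/(d + d*(1 + 3)))**2 = ((2*d)/(d + d*4))**2 = ((2*d)/(d + 4*d))**2 = ((2*d)/((5*d)))**2 = ((2*d)*(1/(5*d)))**2 = (2/5)**2 = 4/25)
n(b) = -5041/1875 (n(b) = -(4/25 - 3)**2/3 = -(-71/25)**2/3 = -1/3*5041/625 = -5041/1875)
n(2)*123 = -5041/1875*123 = -206681/625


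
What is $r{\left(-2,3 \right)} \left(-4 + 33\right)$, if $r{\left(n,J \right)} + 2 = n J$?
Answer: $-232$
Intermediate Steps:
$r{\left(n,J \right)} = -2 + J n$ ($r{\left(n,J \right)} = -2 + n J = -2 + J n$)
$r{\left(-2,3 \right)} \left(-4 + 33\right) = \left(-2 + 3 \left(-2\right)\right) \left(-4 + 33\right) = \left(-2 - 6\right) 29 = \left(-8\right) 29 = -232$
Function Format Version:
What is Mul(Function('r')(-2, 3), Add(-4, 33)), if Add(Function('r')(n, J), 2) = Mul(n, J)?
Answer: -232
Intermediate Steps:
Function('r')(n, J) = Add(-2, Mul(J, n)) (Function('r')(n, J) = Add(-2, Mul(n, J)) = Add(-2, Mul(J, n)))
Mul(Function('r')(-2, 3), Add(-4, 33)) = Mul(Add(-2, Mul(3, -2)), Add(-4, 33)) = Mul(Add(-2, -6), 29) = Mul(-8, 29) = -232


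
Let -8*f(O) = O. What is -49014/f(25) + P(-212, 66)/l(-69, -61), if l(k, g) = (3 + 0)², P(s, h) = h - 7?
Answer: 3530483/225 ≈ 15691.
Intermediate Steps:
f(O) = -O/8
P(s, h) = -7 + h
l(k, g) = 9 (l(k, g) = 3² = 9)
-49014/f(25) + P(-212, 66)/l(-69, -61) = -49014/((-⅛*25)) + (-7 + 66)/9 = -49014/(-25/8) + 59*(⅑) = -49014*(-8/25) + 59/9 = 392112/25 + 59/9 = 3530483/225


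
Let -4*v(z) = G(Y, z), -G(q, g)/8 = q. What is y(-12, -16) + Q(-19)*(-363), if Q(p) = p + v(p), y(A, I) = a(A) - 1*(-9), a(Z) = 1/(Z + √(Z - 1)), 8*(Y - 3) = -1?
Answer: 3026127/628 - I*√13/157 ≈ 4818.7 - 0.022965*I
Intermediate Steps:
Y = 23/8 (Y = 3 + (⅛)*(-1) = 3 - ⅛ = 23/8 ≈ 2.8750)
G(q, g) = -8*q
v(z) = 23/4 (v(z) = -(-2)*23/8 = -¼*(-23) = 23/4)
a(Z) = 1/(Z + √(-1 + Z))
y(A, I) = 9 + 1/(A + √(-1 + A)) (y(A, I) = 1/(A + √(-1 + A)) - 1*(-9) = 1/(A + √(-1 + A)) + 9 = 9 + 1/(A + √(-1 + A)))
Q(p) = 23/4 + p (Q(p) = p + 23/4 = 23/4 + p)
y(-12, -16) + Q(-19)*(-363) = (9 + 1/(-12 + √(-1 - 12))) + (23/4 - 19)*(-363) = (9 + 1/(-12 + √(-13))) - 53/4*(-363) = (9 + 1/(-12 + I*√13)) + 19239/4 = 19275/4 + 1/(-12 + I*√13)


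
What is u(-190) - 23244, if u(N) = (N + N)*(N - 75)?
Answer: 77456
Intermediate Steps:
u(N) = 2*N*(-75 + N) (u(N) = (2*N)*(-75 + N) = 2*N*(-75 + N))
u(-190) - 23244 = 2*(-190)*(-75 - 190) - 23244 = 2*(-190)*(-265) - 23244 = 100700 - 23244 = 77456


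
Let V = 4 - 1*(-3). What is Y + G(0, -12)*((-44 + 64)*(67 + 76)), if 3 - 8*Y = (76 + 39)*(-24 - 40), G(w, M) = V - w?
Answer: 167523/8 ≈ 20940.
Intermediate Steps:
V = 7 (V = 4 + 3 = 7)
G(w, M) = 7 - w
Y = 7363/8 (Y = 3/8 - (76 + 39)*(-24 - 40)/8 = 3/8 - 115*(-64)/8 = 3/8 - 1/8*(-7360) = 3/8 + 920 = 7363/8 ≈ 920.38)
Y + G(0, -12)*((-44 + 64)*(67 + 76)) = 7363/8 + (7 - 1*0)*((-44 + 64)*(67 + 76)) = 7363/8 + (7 + 0)*(20*143) = 7363/8 + 7*2860 = 7363/8 + 20020 = 167523/8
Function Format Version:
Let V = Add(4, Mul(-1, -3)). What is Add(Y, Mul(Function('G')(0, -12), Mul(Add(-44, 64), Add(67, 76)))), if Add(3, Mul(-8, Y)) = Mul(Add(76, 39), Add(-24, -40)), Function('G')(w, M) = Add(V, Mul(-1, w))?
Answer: Rational(167523, 8) ≈ 20940.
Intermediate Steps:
V = 7 (V = Add(4, 3) = 7)
Function('G')(w, M) = Add(7, Mul(-1, w))
Y = Rational(7363, 8) (Y = Add(Rational(3, 8), Mul(Rational(-1, 8), Mul(Add(76, 39), Add(-24, -40)))) = Add(Rational(3, 8), Mul(Rational(-1, 8), Mul(115, -64))) = Add(Rational(3, 8), Mul(Rational(-1, 8), -7360)) = Add(Rational(3, 8), 920) = Rational(7363, 8) ≈ 920.38)
Add(Y, Mul(Function('G')(0, -12), Mul(Add(-44, 64), Add(67, 76)))) = Add(Rational(7363, 8), Mul(Add(7, Mul(-1, 0)), Mul(Add(-44, 64), Add(67, 76)))) = Add(Rational(7363, 8), Mul(Add(7, 0), Mul(20, 143))) = Add(Rational(7363, 8), Mul(7, 2860)) = Add(Rational(7363, 8), 20020) = Rational(167523, 8)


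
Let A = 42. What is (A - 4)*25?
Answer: 950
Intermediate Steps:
(A - 4)*25 = (42 - 4)*25 = 38*25 = 950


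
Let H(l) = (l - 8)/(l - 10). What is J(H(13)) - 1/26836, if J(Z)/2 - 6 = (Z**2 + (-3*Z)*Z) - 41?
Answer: -19590289/241524 ≈ -81.111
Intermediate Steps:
H(l) = (-8 + l)/(-10 + l)
J(Z) = -70 - 4*Z**2 (J(Z) = 12 + 2*((Z**2 + (-3*Z)*Z) - 41) = 12 + 2*((Z**2 - 3*Z**2) - 41) = 12 + 2*(-2*Z**2 - 41) = 12 + 2*(-41 - 2*Z**2) = 12 + (-82 - 4*Z**2) = -70 - 4*Z**2)
J(H(13)) - 1/26836 = (-70 - 4*(-8 + 13)**2/(-10 + 13)**2) - 1/26836 = (-70 - 4*(5/3)**2) - 1*1/26836 = (-70 - 4*((1/3)*5)**2) - 1/26836 = (-70 - 4*(5/3)**2) - 1/26836 = (-70 - 4*25/9) - 1/26836 = (-70 - 100/9) - 1/26836 = -730/9 - 1/26836 = -19590289/241524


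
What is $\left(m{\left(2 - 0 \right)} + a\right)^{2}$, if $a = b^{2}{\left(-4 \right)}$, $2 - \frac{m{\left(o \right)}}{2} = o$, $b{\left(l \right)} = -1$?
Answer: $1$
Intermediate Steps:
$m{\left(o \right)} = 4 - 2 o$
$a = 1$ ($a = \left(-1\right)^{2} = 1$)
$\left(m{\left(2 - 0 \right)} + a\right)^{2} = \left(\left(4 - 2 \left(2 - 0\right)\right) + 1\right)^{2} = \left(\left(4 - 2 \left(2 + 0\right)\right) + 1\right)^{2} = \left(\left(4 - 4\right) + 1\right)^{2} = \left(0 + 1\right)^{2} = 1^{2} = 1$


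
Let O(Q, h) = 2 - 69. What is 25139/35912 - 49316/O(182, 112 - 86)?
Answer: 26458515/35912 ≈ 736.76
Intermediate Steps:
O(Q, h) = -67
25139/35912 - 49316/O(182, 112 - 86) = 25139/35912 - 49316/(-67) = 25139*(1/35912) - 49316*(-1/67) = 25139/35912 + 49316/67 = 26458515/35912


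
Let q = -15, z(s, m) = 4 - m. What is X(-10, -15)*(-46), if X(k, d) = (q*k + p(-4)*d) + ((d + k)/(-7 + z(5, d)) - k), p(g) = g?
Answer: -60145/6 ≈ -10024.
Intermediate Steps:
X(k, d) = -16*k - 4*d + (d + k)/(-3 - d) (X(k, d) = (-15*k - 4*d) + ((d + k)/(-7 + (4 - d)) - k) = (-15*k - 4*d) + ((d + k)/(-3 - d) - k) = (-15*k - 4*d) + (-k + (d + k)/(-3 - d)) = -16*k - 4*d + (d + k)/(-3 - d))
X(-10, -15)*(-46) = ((-49*(-10) - 13*(-15) - 4*(-15)**2 - 16*(-15)*(-10))/(3 - 15))*(-46) = ((490 + 195 - 4*225 - 2400)/(-12))*(-46) = -(490 + 195 - 900 - 2400)/12*(-46) = -1/12*(-2615)*(-46) = (2615/12)*(-46) = -60145/6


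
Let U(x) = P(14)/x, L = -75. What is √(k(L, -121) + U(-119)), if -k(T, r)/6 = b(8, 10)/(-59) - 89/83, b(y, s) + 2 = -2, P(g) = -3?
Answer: 3*√228361247639/582743 ≈ 2.4601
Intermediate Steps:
b(y, s) = -4 (b(y, s) = -2 - 2 = -4)
k(T, r) = 29514/4897 (k(T, r) = -6*(-4/(-59) - 89/83) = -6*(-4*(-1/59) - 89*1/83) = -6*(4/59 - 89/83) = -6*(-4919/4897) = 29514/4897)
U(x) = -3/x
√(k(L, -121) + U(-119)) = √(29514/4897 - 3/(-119)) = √(29514/4897 - 3*(-1/119)) = √(29514/4897 + 3/119) = √(3526857/582743) = 3*√228361247639/582743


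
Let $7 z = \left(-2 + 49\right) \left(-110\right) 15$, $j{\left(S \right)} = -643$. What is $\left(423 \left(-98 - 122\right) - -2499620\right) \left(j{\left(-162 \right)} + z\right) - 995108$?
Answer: $- \frac{197467620316}{7} \approx -2.821 \cdot 10^{10}$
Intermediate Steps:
$z = - \frac{77550}{7}$ ($z = \frac{\left(-2 + 49\right) \left(-110\right) 15}{7} = \frac{47 \left(-110\right) 15}{7} = \frac{\left(-5170\right) 15}{7} = \frac{1}{7} \left(-77550\right) = - \frac{77550}{7} \approx -11079.0$)
$\left(423 \left(-98 - 122\right) - -2499620\right) \left(j{\left(-162 \right)} + z\right) - 995108 = \left(423 \left(-98 - 122\right) - -2499620\right) \left(-643 - \frac{77550}{7}\right) - 995108 = \left(423 \left(-220\right) + 2499620\right) \left(- \frac{82051}{7}\right) - 995108 = \left(-93060 + 2499620\right) \left(- \frac{82051}{7}\right) - 995108 = 2406560 \left(- \frac{82051}{7}\right) - 995108 = - \frac{197460654560}{7} - 995108 = - \frac{197467620316}{7}$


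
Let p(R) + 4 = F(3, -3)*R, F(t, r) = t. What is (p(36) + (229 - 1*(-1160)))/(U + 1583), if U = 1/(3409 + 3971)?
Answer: 11018340/11682541 ≈ 0.94315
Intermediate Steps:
U = 1/7380 ≈ 0.00013550
p(R) = -4 + 3*R
(p(36) + (229 - 1*(-1160)))/(U + 1583) = ((-4 + 3*36) + (229 - 1*(-1160)))/(1/7380 + 1583) = ((-4 + 108) + (229 + 1160))/(11682541/7380) = (104 + 1389)*(7380/11682541) = 1493*(7380/11682541) = 11018340/11682541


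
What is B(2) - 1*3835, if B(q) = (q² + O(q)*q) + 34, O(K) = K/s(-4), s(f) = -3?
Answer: -11395/3 ≈ -3798.3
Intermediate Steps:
O(K) = -K/3 (O(K) = K/(-3) = K*(-⅓) = -K/3)
B(q) = 34 + 2*q²/3 (B(q) = (q² + (-q/3)*q) + 34 = (q² - q²/3) + 34 = 2*q²/3 + 34 = 34 + 2*q²/3)
B(2) - 1*3835 = (34 + (⅔)*2²) - 1*3835 = (34 + (⅔)*4) - 3835 = (34 + 8/3) - 3835 = 110/3 - 3835 = -11395/3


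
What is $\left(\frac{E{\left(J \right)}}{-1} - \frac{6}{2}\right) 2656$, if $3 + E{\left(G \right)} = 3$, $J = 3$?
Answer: $-7968$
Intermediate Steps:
$E{\left(G \right)} = 0$ ($E{\left(G \right)} = -3 + 3 = 0$)
$\left(\frac{E{\left(J \right)}}{-1} - \frac{6}{2}\right) 2656 = \left(\frac{0}{-1} - \frac{6}{2}\right) 2656 = \left(0 \left(-1\right) - 3\right) 2656 = \left(0 - 3\right) 2656 = \left(-3\right) 2656 = -7968$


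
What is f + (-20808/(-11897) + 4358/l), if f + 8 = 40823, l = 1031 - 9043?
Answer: 1945275109615/47659382 ≈ 40816.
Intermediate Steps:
l = -8012
f = 40815 (f = -8 + 40823 = 40815)
f + (-20808/(-11897) + 4358/l) = 40815 + (-20808/(-11897) + 4358/(-8012)) = 40815 + (-20808*(-1/11897) + 4358*(-1/8012)) = 40815 + (20808/11897 - 2179/4006) = 40815 + 57433285/47659382 = 1945275109615/47659382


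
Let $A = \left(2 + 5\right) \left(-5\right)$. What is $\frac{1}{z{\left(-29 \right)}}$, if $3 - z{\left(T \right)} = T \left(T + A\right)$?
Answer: $- \frac{1}{1853} \approx -0.00053967$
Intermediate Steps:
$A = -35$ ($A = 7 \left(-5\right) = -35$)
$z{\left(T \right)} = 3 - T \left(-35 + T\right)$ ($z{\left(T \right)} = 3 - T \left(T - 35\right) = 3 - T \left(-35 + T\right)$)
$\frac{1}{z{\left(-29 \right)}} = \frac{1}{3 - \left(-29\right)^{2} + 35 \left(-29\right)} = \frac{1}{3 - 841 - 1015} = \frac{1}{-1853} = - \frac{1}{1853}$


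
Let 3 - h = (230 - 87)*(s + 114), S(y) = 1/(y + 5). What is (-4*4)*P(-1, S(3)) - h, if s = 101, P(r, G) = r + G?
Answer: 30756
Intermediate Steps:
S(y) = 1/(5 + y)
P(r, G) = G + r
h = -30742 (h = 3 - (230 - 87)*(101 + 114) = 3 - 143*215 = 3 - 1*30745 = 3 - 30745 = -30742)
(-4*4)*P(-1, S(3)) - h = (-4*4)*(1/(5 + 3) - 1) - 1*(-30742) = -16*(1/8 - 1) + 30742 = -16*(-7/8) + 30742 = 14 + 30742 = 30756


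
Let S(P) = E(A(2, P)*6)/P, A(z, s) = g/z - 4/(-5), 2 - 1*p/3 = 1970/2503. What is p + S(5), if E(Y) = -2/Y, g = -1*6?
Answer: 303067/82599 ≈ 3.6691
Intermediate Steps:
g = -6
p = 9108/2503 (p = 6 - 5910/2503 = 9108/2503 ≈ 3.6388)
A(z, s) = 4/5 - 6/z (A(z, s) = -6/z - 4/(-5) = -6/z - 4*(-1/5) = -6/z + 4/5 = 4/5 - 6/z)
S(P) = 5/(33*P) (S(P) = (-2*1/(6*(4/5 - 6/2)))/P = (-2*1/(6*(4/5 - 6*1/2)))/P = (-2*1/(6*(4/5 - 3)))/P = (-2/((-11/5*6)))/P = (-2/(-66/5))/P = (-2*(-5/66))/P = 5/(33*P))
p + S(5) = 9108/2503 + (5/33)/5 = 9108/2503 + (5/33)*(1/5) = 9108/2503 + 1/33 = 303067/82599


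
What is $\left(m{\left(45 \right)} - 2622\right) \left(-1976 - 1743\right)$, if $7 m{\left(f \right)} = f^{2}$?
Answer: $\frac{60727551}{7} \approx 8.6754 \cdot 10^{6}$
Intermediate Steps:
$m{\left(f \right)} = \frac{f^{2}}{7}$
$\left(m{\left(45 \right)} - 2622\right) \left(-1976 - 1743\right) = \left(\frac{45^{2}}{7} - 2622\right) \left(-1976 - 1743\right) = \left(\frac{1}{7} \cdot 2025 - 2622\right) \left(-3719\right) = \left(\frac{2025}{7} - 2622\right) \left(-3719\right) = \left(- \frac{16329}{7}\right) \left(-3719\right) = \frac{60727551}{7}$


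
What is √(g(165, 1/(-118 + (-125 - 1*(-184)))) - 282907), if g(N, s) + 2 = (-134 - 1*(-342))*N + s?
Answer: 32*I*√845057/59 ≈ 498.59*I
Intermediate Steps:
g(N, s) = -2 + s + 208*N (g(N, s) = -2 + ((-134 - 1*(-342))*N + s) = -2 + ((-134 + 342)*N + s) = -2 + (208*N + s) = -2 + (s + 208*N) = -2 + s + 208*N)
√(g(165, 1/(-118 + (-125 - 1*(-184)))) - 282907) = √((-2 + 1/(-118 + (-125 - 1*(-184))) + 208*165) - 282907) = √((-2 + 1/(-118 + (-125 + 184)) + 34320) - 282907) = √((-2 + 1/(-118 + 59) + 34320) - 282907) = √((-2 + 1/(-59) + 34320) - 282907) = √((-2 - 1/59 + 34320) - 282907) = √(2024761/59 - 282907) = √(-14666752/59) = 32*I*√845057/59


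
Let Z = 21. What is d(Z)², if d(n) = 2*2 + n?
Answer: 625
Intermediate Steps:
d(n) = 4 + n
d(Z)² = (4 + 21)² = 25² = 625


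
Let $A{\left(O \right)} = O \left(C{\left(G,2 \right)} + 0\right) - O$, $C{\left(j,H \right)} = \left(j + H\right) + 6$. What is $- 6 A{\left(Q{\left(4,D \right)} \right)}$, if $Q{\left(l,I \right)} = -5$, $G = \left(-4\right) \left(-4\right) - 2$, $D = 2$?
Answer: $630$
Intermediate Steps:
$G = 14$ ($G = 16 - 2 = 14$)
$C{\left(j,H \right)} = 6 + H + j$ ($C{\left(j,H \right)} = \left(H + j\right) + 6 = 6 + H + j$)
$A{\left(O \right)} = 21 O$ ($A{\left(O \right)} = O \left(\left(6 + 2 + 14\right) + 0\right) - O = O \left(22 + 0\right) - O = O 22 - O = 22 O - O = 21 O$)
$- 6 A{\left(Q{\left(4,D \right)} \right)} = - 6 \cdot 21 \left(-5\right) = \left(-6\right) \left(-105\right) = 630$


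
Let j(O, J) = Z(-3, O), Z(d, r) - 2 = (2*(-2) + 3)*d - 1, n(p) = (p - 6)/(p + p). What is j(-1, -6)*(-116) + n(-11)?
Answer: -10191/22 ≈ -463.23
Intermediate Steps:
n(p) = (-6 + p)/(2*p) (n(p) = (-6 + p)/((2*p)) = (-6 + p)*(1/(2*p)) = (-6 + p)/(2*p))
Z(d, r) = 1 - d (Z(d, r) = 2 + ((2*(-2) + 3)*d - 1) = 2 + ((-4 + 3)*d - 1) = 2 + (-d - 1) = 2 + (-1 - d) = 1 - d)
j(O, J) = 4 (j(O, J) = 1 - 1*(-3) = 1 + 3 = 4)
j(-1, -6)*(-116) + n(-11) = 4*(-116) + (½)*(-6 - 11)/(-11) = -464 + (½)*(-1/11)*(-17) = -464 + 17/22 = -10191/22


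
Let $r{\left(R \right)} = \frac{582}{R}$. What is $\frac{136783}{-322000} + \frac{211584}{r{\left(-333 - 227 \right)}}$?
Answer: $- \frac{6358817747951}{31234000} \approx -2.0359 \cdot 10^{5}$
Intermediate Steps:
$\frac{136783}{-322000} + \frac{211584}{r{\left(-333 - 227 \right)}} = \frac{136783}{-322000} + \frac{211584}{582 \frac{1}{-333 - 227}} = 136783 \left(- \frac{1}{322000}\right) + \frac{211584}{582 \frac{1}{-333 - 227}} = - \frac{136783}{322000} + \frac{211584}{582 \frac{1}{-560}} = - \frac{136783}{322000} + \frac{211584}{582 \left(- \frac{1}{560}\right)} = - \frac{136783}{322000} + \frac{211584}{- \frac{291}{280}} = - \frac{136783}{322000} + 211584 \left(- \frac{280}{291}\right) = - \frac{136783}{322000} - \frac{19747840}{97} = - \frac{6358817747951}{31234000}$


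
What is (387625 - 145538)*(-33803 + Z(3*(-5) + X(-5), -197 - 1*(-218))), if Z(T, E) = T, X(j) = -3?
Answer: -8187624427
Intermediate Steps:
(387625 - 145538)*(-33803 + Z(3*(-5) + X(-5), -197 - 1*(-218))) = (387625 - 145538)*(-33803 + (3*(-5) - 3)) = 242087*(-33803 + (-15 - 3)) = 242087*(-33803 - 18) = 242087*(-33821) = -8187624427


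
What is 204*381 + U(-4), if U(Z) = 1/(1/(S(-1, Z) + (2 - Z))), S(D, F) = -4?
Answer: 77726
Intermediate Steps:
U(Z) = -2 - Z (U(Z) = 1/(1/(-4 + (2 - Z))) = 1/(1/(-2 - Z)) = -2 - Z)
204*381 + U(-4) = 204*381 + (-2 - 1*(-4)) = 77724 + (-2 + 4) = 77724 + 2 = 77726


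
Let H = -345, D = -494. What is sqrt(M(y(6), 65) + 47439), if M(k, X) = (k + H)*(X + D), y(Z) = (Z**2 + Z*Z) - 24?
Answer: 6*sqrt(4857) ≈ 418.15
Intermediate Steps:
y(Z) = -24 + 2*Z**2 (y(Z) = (Z**2 + Z**2) - 24 = 2*Z**2 - 24 = -24 + 2*Z**2)
M(k, X) = (-494 + X)*(-345 + k) (M(k, X) = (k - 345)*(X - 494) = (-345 + k)*(-494 + X) = (-494 + X)*(-345 + k))
sqrt(M(y(6), 65) + 47439) = sqrt((170430 - 494*(-24 + 2*6**2) - 345*65 + 65*(-24 + 2*6**2)) + 47439) = sqrt((170430 - 494*(-24 + 2*36) - 22425 + 65*(-24 + 2*36)) + 47439) = sqrt((170430 - 494*(-24 + 72) - 22425 + 65*(-24 + 72)) + 47439) = sqrt((170430 - 494*48 - 22425 + 65*48) + 47439) = sqrt((170430 - 23712 - 22425 + 3120) + 47439) = sqrt(127413 + 47439) = sqrt(174852) = 6*sqrt(4857)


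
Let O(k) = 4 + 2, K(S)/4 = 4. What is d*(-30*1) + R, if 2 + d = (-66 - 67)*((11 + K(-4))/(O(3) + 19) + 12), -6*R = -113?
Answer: 1568041/30 ≈ 52268.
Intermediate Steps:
K(S) = 16 (K(S) = 4*4 = 16)
R = 113/6 (R = -⅙*(-113) = 113/6 ≈ 18.833)
O(k) = 6
d = -43541/25 (d = -2 + (-66 - 67)*((11 + 16)/(6 + 19) + 12) = -2 - 133*(27/25 + 12) = -2 - 133*327/25 = -2 - 43491/25 = -43541/25 ≈ -1741.6)
d*(-30*1) + R = -(-261246)/5 + 113/6 = -43541/25*(-30) + 113/6 = 261246/5 + 113/6 = 1568041/30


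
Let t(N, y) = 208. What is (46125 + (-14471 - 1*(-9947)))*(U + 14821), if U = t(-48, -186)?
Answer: 625221429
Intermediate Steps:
U = 208
(46125 + (-14471 - 1*(-9947)))*(U + 14821) = (46125 + (-14471 - 1*(-9947)))*(208 + 14821) = (46125 + (-14471 + 9947))*15029 = (46125 - 4524)*15029 = 41601*15029 = 625221429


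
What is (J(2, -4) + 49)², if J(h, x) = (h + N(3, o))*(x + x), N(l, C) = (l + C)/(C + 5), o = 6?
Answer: 84681/121 ≈ 699.84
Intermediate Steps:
N(l, C) = (C + l)/(5 + C)
J(h, x) = 2*x*(9/11 + h) (J(h, x) = (h + (6 + 3)/(5 + 6))*(x + x) = (h + 9/11)*(2*x) = (9/11 + h)*(2*x) = 2*x*(9/11 + h))
(J(2, -4) + 49)² = ((2/11)*(-4)*(9 + 11*2) + 49)² = ((2/11)*(-4)*(9 + 22) + 49)² = ((2/11)*(-4)*31 + 49)² = (-248/11 + 49)² = (291/11)² = 84681/121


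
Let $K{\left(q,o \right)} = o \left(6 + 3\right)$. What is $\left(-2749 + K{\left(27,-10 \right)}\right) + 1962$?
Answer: $-877$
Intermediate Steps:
$K{\left(q,o \right)} = 9 o$ ($K{\left(q,o \right)} = o 9 = 9 o$)
$\left(-2749 + K{\left(27,-10 \right)}\right) + 1962 = \left(-2749 + 9 \left(-10\right)\right) + 1962 = \left(-2749 - 90\right) + 1962 = -2839 + 1962 = -877$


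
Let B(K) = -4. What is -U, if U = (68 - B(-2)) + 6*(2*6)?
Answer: -144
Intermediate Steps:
U = 144 (U = (68 - 1*(-4)) + 6*(2*6) = (68 + 4) + 6*12 = 72 + 72 = 144)
-U = -1*144 = -144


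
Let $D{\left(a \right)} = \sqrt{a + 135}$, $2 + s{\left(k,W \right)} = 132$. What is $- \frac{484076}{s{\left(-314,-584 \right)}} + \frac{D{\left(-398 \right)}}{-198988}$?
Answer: $- \frac{242038}{65} - \frac{i \sqrt{263}}{198988} \approx -3723.7 - 8.1499 \cdot 10^{-5} i$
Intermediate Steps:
$s{\left(k,W \right)} = 130$ ($s{\left(k,W \right)} = -2 + 132 = 130$)
$D{\left(a \right)} = \sqrt{135 + a}$
$- \frac{484076}{s{\left(-314,-584 \right)}} + \frac{D{\left(-398 \right)}}{-198988} = - \frac{484076}{130} + \frac{\sqrt{135 - 398}}{-198988} = \left(-484076\right) \frac{1}{130} + \sqrt{-263} \left(- \frac{1}{198988}\right) = - \frac{242038}{65} + i \sqrt{263} \left(- \frac{1}{198988}\right) = - \frac{242038}{65} - \frac{i \sqrt{263}}{198988}$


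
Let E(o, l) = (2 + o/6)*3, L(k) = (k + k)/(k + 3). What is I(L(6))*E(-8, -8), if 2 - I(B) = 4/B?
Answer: -2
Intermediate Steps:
L(k) = 2*k/(3 + k) (L(k) = (2*k)/(3 + k) = 2*k/(3 + k))
E(o, l) = 6 + o/2 (E(o, l) = (2 + o*(⅙))*3 = (2 + o/6)*3 = 6 + o/2)
I(B) = 2 - 4/B
I(L(6))*E(-8, -8) = (2 - 4/(2*6/(3 + 6)))*(6 + (½)*(-8)) = (2 - 4/(2*6/9))*(6 - 4) = (2 - 4/(2*6*(⅑)))*2 = (2 - 4/4/3)*2 = (2 - 4*¾)*2 = (2 - 3)*2 = -1*2 = -2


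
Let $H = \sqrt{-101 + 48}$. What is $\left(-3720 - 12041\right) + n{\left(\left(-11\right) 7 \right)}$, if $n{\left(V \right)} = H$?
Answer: $-15761 + i \sqrt{53} \approx -15761.0 + 7.2801 i$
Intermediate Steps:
$H = i \sqrt{53}$ ($H = \sqrt{-53} = i \sqrt{53} \approx 7.2801 i$)
$n{\left(V \right)} = i \sqrt{53}$
$\left(-3720 - 12041\right) + n{\left(\left(-11\right) 7 \right)} = \left(-3720 - 12041\right) + i \sqrt{53} = -15761 + i \sqrt{53}$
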